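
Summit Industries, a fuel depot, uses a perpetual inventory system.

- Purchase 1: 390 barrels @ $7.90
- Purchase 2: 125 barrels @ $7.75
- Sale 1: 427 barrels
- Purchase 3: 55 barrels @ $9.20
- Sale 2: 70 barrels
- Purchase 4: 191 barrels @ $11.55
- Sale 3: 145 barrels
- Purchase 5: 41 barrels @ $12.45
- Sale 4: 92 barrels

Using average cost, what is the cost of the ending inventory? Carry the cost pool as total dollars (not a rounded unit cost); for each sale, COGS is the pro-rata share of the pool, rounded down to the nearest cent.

Ending inventory = $756.73

After Purchase 1: 390 on hand, pool $3,081.00 (≈ $7.9000 each)
After Purchase 2: 515 on hand, pool $4,049.75 (≈ $7.8636 each)
Sale 1, sell 427: 427/515 × $4,049.75 → $3,357.75
After Purchase 3: 143 on hand, pool $1,198.00 (≈ $8.3776 each)
Sale 2, sell 70: 70/143 × $1,198.00 → $586.43
After Purchase 4: 264 on hand, pool $2,817.62 (≈ $10.6728 each)
Sale 3, sell 145: 145/264 × $2,817.62 → $1,547.55
After Purchase 5: 160 on hand, pool $1,780.52 (≈ $11.1283 each)
Sale 4, sell 92: 92/160 × $1,780.52 → $1,023.79
Total COGS = $3,357.75 + $586.43 + $1,547.55 + $1,023.79 = $6,515.52
Ending inventory (cost pool remaining) = $756.73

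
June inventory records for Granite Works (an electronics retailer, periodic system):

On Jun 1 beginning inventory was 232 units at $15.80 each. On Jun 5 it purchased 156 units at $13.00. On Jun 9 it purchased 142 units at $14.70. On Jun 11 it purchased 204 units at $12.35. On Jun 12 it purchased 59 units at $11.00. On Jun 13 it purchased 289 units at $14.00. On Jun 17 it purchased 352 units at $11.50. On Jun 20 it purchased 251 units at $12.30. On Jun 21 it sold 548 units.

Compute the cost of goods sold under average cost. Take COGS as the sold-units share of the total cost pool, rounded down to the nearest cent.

COGS = $7,197.40

Jun 21, sell 548: 548/1685 × $22,130.70 → $7,197.40
Ending inventory (cost pool remaining) = $14,933.30
Check: goods available $22,130.70 = COGS $7,197.40 + ending $14,933.30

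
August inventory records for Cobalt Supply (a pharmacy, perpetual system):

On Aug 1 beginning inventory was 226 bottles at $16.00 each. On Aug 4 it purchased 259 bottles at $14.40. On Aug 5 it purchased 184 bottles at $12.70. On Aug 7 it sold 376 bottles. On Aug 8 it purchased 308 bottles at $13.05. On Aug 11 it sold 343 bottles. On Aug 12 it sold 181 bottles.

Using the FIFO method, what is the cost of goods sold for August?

Aug 7, 376 sold [FIFO — oldest first]: 226 @ $16.00 + 150 @ $14.40 = $5,776.00
Aug 11, 343 sold [FIFO — oldest first]: 109 @ $14.40 + 184 @ $12.70 + 50 @ $13.05 = $4,558.90
Aug 12, 181 sold [FIFO — oldest first]: 181 @ $13.05 = $2,362.05
Total COGS = $5,776.00 + $4,558.90 + $2,362.05 = $12,696.95
Ending inventory: 77 @ $13.05 = $1,004.85

COGS = $12,696.95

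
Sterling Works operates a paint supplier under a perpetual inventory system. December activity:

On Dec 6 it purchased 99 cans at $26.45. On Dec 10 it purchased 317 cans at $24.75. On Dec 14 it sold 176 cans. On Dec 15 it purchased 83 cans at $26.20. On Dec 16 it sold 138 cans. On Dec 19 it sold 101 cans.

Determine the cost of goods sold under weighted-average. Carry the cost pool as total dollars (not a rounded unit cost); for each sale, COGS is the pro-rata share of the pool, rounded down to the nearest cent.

After Dec 6: 99 on hand, pool $2,618.55 (≈ $26.4500 each)
After Dec 10: 416 on hand, pool $10,464.30 (≈ $25.1546 each)
Dec 14, sell 176: 176/416 × $10,464.30 → $4,427.20
After Dec 15: 323 on hand, pool $8,211.70 (≈ $25.4232 each)
Dec 16, sell 138: 138/323 × $8,211.70 → $3,508.40
Dec 19, sell 101: 101/185 × $4,703.30 → $2,567.74
Total COGS = $4,427.20 + $3,508.40 + $2,567.74 = $10,503.34
Ending inventory (cost pool remaining) = $2,135.56
Check: goods available $12,638.90 = COGS $10,503.34 + ending $2,135.56

COGS = $10,503.34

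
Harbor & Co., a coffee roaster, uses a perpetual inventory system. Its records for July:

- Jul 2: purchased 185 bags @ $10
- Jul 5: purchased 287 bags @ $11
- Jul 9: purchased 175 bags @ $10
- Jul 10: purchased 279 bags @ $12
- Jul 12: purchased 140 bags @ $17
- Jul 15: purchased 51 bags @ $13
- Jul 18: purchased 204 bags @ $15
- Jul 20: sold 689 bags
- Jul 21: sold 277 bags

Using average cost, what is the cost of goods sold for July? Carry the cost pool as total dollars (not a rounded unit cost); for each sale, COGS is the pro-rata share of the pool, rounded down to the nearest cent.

COGS = $11,852.32

After Jul 2: 185 on hand, pool $1,850.00 (≈ $10.0000 each)
After Jul 5: 472 on hand, pool $5,007.00 (≈ $10.6081 each)
After Jul 9: 647 on hand, pool $6,757.00 (≈ $10.4436 each)
After Jul 10: 926 on hand, pool $10,105.00 (≈ $10.9125 each)
After Jul 12: 1066 on hand, pool $12,485.00 (≈ $11.7120 each)
After Jul 15: 1117 on hand, pool $13,148.00 (≈ $11.7708 each)
After Jul 18: 1321 on hand, pool $16,208.00 (≈ $12.2695 each)
Jul 20, sell 689: 689/1321 × $16,208.00 → $8,453.68
Jul 21, sell 277: 277/632 × $7,754.32 → $3,398.64
Total COGS = $8,453.68 + $3,398.64 = $11,852.32
Ending inventory (cost pool remaining) = $4,355.68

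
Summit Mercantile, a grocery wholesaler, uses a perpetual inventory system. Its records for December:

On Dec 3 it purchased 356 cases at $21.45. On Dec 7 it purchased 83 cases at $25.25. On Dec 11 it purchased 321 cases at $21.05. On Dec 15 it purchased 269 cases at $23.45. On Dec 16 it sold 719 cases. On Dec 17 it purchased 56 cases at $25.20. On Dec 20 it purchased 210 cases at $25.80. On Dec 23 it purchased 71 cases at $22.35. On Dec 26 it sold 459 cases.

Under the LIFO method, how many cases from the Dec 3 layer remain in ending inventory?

188

Dec 16, 719 sold [LIFO — newest first]: 269 @ $23.45 + 321 @ $21.05 + 83 @ $25.25 + 46 @ $21.45 = $16,147.55
Dec 26, 459 sold [LIFO — newest first]: 71 @ $22.35 + 210 @ $25.80 + 56 @ $25.20 + 122 @ $21.45 = $11,032.95
Total COGS = $16,147.55 + $11,032.95 = $27,180.50
Ending inventory: 188 @ $21.45 = $4,032.60
Check: goods available $31,213.10 = COGS $27,180.50 + ending $4,032.60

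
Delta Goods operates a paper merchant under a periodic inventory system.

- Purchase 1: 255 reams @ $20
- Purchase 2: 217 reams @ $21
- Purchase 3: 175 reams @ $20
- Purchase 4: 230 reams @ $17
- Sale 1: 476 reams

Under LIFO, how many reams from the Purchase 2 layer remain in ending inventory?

146

Sale 1 (476) [LIFO — newest first]: 230 @ $17 + 175 @ $20 + 71 @ $21 = $8,901
Ending inventory: 255 @ $20 + 146 @ $21 = $8,166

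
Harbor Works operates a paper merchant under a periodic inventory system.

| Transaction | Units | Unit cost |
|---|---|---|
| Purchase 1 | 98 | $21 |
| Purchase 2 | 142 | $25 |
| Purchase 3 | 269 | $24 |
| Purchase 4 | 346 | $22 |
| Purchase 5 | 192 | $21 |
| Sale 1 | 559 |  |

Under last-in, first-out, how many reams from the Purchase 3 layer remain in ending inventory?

248

Sale 1 (559) [LIFO — newest first]: 192 @ $21 + 346 @ $22 + 21 @ $24 = $12,148
Ending inventory: 98 @ $21 + 142 @ $25 + 248 @ $24 = $11,560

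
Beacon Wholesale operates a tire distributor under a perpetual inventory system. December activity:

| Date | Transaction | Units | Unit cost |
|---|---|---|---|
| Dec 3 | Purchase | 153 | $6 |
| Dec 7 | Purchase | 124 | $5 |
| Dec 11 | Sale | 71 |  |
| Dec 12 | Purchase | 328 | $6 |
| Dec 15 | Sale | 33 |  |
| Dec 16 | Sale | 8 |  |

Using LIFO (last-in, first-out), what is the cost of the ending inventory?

Ending inventory = $2,905

Dec 11, 71 sold [LIFO — newest first]: 71 @ $5 = $355
Dec 15, 33 sold [LIFO — newest first]: 33 @ $6 = $198
Dec 16, 8 sold [LIFO — newest first]: 8 @ $6 = $48
Total COGS = $355 + $198 + $48 = $601
Ending inventory: 153 @ $6 + 53 @ $5 + 287 @ $6 = $2,905
Check: goods available $3,506 = COGS $601 + ending $2,905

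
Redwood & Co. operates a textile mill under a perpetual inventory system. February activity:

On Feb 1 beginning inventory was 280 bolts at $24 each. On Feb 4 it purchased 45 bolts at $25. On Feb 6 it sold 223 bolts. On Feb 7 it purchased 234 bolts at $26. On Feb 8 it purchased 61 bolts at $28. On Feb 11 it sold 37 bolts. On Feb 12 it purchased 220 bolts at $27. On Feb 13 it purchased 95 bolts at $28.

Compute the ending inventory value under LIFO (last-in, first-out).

Feb 6, 223 sold [LIFO — newest first]: 45 @ $25 + 178 @ $24 = $5,397
Feb 11, 37 sold [LIFO — newest first]: 37 @ $28 = $1,036
Total COGS = $5,397 + $1,036 = $6,433
Ending inventory: 102 @ $24 + 234 @ $26 + 24 @ $28 + 220 @ $27 + 95 @ $28 = $17,804
Check: goods available $24,237 = COGS $6,433 + ending $17,804

Ending inventory = $17,804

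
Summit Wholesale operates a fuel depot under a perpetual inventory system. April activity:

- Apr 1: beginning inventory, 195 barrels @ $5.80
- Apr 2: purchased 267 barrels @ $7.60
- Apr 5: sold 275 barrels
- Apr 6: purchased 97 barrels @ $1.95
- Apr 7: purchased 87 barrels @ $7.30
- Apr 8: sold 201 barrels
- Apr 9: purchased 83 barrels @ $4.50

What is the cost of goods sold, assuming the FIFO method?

COGS = $3,187.50

Apr 5, 275 sold [FIFO — oldest first]: 195 @ $5.80 + 80 @ $7.60 = $1,739.00
Apr 8, 201 sold [FIFO — oldest first]: 187 @ $7.60 + 14 @ $1.95 = $1,448.50
Total COGS = $1,739.00 + $1,448.50 = $3,187.50
Ending inventory: 83 @ $1.95 + 87 @ $7.30 + 83 @ $4.50 = $1,170.45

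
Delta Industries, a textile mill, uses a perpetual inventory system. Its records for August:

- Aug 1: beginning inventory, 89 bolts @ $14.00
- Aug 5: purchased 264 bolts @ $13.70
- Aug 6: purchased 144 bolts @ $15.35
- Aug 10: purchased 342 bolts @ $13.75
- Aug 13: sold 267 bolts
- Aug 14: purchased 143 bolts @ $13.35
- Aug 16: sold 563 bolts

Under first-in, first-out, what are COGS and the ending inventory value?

Aug 13, 267 sold [FIFO — oldest first]: 89 @ $14.00 + 178 @ $13.70 = $3,684.60
Aug 16, 563 sold [FIFO — oldest first]: 86 @ $13.70 + 144 @ $15.35 + 333 @ $13.75 = $7,967.35
Total COGS = $3,684.60 + $7,967.35 = $11,651.95
Ending inventory: 9 @ $13.75 + 143 @ $13.35 = $2,032.80

COGS = $11,651.95; ending inventory = $2,032.80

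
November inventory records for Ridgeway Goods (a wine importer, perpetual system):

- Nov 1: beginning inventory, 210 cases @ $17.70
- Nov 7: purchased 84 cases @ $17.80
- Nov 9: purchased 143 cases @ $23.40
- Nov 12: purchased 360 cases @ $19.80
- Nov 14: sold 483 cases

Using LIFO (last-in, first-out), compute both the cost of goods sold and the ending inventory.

COGS = $10,006.20; ending inventory = $5,680.20

Nov 14, 483 sold [LIFO — newest first]: 360 @ $19.80 + 123 @ $23.40 = $10,006.20
Ending inventory: 210 @ $17.70 + 84 @ $17.80 + 20 @ $23.40 = $5,680.20
Check: goods available $15,686.40 = COGS $10,006.20 + ending $5,680.20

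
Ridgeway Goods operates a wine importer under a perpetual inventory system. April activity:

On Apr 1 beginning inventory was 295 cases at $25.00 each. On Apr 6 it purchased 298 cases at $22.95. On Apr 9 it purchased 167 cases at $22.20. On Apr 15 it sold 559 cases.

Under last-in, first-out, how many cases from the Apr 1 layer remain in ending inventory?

Apr 15, 559 sold [LIFO — newest first]: 167 @ $22.20 + 298 @ $22.95 + 94 @ $25.00 = $12,896.50
Ending inventory: 201 @ $25.00 = $5,025.00

201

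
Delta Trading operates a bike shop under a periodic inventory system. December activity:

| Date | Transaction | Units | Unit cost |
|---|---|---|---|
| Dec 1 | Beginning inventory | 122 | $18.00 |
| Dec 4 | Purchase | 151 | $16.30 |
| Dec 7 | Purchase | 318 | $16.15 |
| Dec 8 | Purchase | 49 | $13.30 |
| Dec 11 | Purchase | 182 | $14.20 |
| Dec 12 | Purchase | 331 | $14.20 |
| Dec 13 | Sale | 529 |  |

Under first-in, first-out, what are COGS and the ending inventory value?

Dec 13, 529 sold [FIFO — oldest first]: 122 @ $18.00 + 151 @ $16.30 + 256 @ $16.15 = $8,791.70
Ending inventory: 62 @ $16.15 + 49 @ $13.30 + 182 @ $14.20 + 331 @ $14.20 = $8,937.60
Check: goods available $17,729.30 = COGS $8,791.70 + ending $8,937.60

COGS = $8,791.70; ending inventory = $8,937.60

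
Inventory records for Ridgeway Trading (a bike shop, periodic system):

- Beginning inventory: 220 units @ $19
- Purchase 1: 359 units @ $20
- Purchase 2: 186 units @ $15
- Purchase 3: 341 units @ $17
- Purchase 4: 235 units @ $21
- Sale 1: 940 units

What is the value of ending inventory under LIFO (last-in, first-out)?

Ending inventory = $7,800

Sale 1 (940) [LIFO — newest first]: 235 @ $21 + 341 @ $17 + 186 @ $15 + 178 @ $20 = $17,082
Ending inventory: 220 @ $19 + 181 @ $20 = $7,800
Check: goods available $24,882 = COGS $17,082 + ending $7,800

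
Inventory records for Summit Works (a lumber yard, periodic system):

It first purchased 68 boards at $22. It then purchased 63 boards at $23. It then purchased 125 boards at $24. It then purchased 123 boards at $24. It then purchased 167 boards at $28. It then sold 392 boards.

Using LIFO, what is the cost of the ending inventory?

Sale 1 (392) [LIFO — newest first]: 167 @ $28 + 123 @ $24 + 102 @ $24 = $10,076
Ending inventory: 68 @ $22 + 63 @ $23 + 23 @ $24 = $3,497

Ending inventory = $3,497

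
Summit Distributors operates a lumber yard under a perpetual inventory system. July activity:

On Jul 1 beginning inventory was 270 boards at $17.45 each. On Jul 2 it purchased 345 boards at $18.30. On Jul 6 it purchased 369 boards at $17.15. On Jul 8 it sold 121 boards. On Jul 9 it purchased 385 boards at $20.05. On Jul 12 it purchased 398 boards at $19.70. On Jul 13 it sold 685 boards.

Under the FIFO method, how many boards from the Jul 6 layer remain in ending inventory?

Jul 8, 121 sold [FIFO — oldest first]: 121 @ $17.45 = $2,111.45
Jul 13, 685 sold [FIFO — oldest first]: 149 @ $17.45 + 345 @ $18.30 + 191 @ $17.15 = $12,189.20
Total COGS = $2,111.45 + $12,189.20 = $14,300.65
Ending inventory: 178 @ $17.15 + 385 @ $20.05 + 398 @ $19.70 = $18,612.55

178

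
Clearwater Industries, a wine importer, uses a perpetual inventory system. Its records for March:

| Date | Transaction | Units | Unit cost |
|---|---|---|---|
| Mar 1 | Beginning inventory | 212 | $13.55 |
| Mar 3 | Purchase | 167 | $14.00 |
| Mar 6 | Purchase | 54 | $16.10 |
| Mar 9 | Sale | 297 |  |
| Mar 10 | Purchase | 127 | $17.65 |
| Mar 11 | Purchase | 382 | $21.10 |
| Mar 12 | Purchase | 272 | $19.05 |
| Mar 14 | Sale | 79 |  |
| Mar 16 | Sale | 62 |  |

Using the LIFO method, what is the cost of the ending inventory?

Mar 9, 297 sold [LIFO — newest first]: 54 @ $16.10 + 167 @ $14.00 + 76 @ $13.55 = $4,237.20
Mar 14, 79 sold [LIFO — newest first]: 79 @ $19.05 = $1,504.95
Mar 16, 62 sold [LIFO — newest first]: 62 @ $19.05 = $1,181.10
Total COGS = $4,237.20 + $1,504.95 + $1,181.10 = $6,923.25
Ending inventory: 136 @ $13.55 + 127 @ $17.65 + 382 @ $21.10 + 131 @ $19.05 = $14,640.10
Check: goods available $21,563.35 = COGS $6,923.25 + ending $14,640.10

Ending inventory = $14,640.10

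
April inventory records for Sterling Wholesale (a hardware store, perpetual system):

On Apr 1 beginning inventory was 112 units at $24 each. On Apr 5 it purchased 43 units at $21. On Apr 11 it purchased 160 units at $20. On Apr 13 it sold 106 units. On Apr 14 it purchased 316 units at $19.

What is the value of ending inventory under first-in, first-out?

Apr 13, 106 sold [FIFO — oldest first]: 106 @ $24 = $2,544
Ending inventory: 6 @ $24 + 43 @ $21 + 160 @ $20 + 316 @ $19 = $10,251
Check: goods available $12,795 = COGS $2,544 + ending $10,251

Ending inventory = $10,251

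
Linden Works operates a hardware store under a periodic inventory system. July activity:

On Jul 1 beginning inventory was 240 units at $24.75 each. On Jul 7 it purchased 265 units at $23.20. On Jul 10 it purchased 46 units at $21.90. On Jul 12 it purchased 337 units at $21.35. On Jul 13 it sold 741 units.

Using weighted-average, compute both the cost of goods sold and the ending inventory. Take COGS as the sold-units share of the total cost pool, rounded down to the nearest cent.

Jul 13, sell 741: 741/888 × $20,290.35 → $16,931.47
Ending inventory (cost pool remaining) = $3,358.88
Check: goods available $20,290.35 = COGS $16,931.47 + ending $3,358.88

COGS = $16,931.47; ending inventory = $3,358.88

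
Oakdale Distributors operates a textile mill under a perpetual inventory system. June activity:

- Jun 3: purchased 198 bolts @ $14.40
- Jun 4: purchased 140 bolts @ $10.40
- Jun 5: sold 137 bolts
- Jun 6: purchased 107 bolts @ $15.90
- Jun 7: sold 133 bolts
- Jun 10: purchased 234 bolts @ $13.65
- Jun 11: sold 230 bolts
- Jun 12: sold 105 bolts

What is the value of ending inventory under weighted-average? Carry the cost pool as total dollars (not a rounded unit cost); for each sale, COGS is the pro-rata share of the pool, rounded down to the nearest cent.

Ending inventory = $1,016.12

After Jun 3: 198 on hand, pool $2,851.20 (≈ $14.4000 each)
After Jun 4: 338 on hand, pool $4,307.20 (≈ $12.7432 each)
Jun 5, sell 137: 137/338 × $4,307.20 → $1,745.81
After Jun 6: 308 on hand, pool $4,262.69 (≈ $13.8399 each)
Jun 7, sell 133: 133/308 × $4,262.69 → $1,840.70
After Jun 10: 409 on hand, pool $5,616.09 (≈ $13.7313 each)
Jun 11, sell 230: 230/409 × $5,616.09 → $3,158.19
Jun 12, sell 105: 105/179 × $2,457.90 → $1,441.78
Total COGS = $1,745.81 + $1,840.70 + $3,158.19 + $1,441.78 = $8,186.48
Ending inventory (cost pool remaining) = $1,016.12
Check: goods available $9,202.60 = COGS $8,186.48 + ending $1,016.12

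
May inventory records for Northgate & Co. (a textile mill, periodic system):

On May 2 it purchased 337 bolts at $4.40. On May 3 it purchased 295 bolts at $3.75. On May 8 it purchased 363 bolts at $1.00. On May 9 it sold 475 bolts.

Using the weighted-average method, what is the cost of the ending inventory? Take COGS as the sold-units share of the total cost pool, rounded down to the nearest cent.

Ending inventory = $1,542.78

May 9, sell 475: 475/995 × $2,952.05 → $1,409.27
Ending inventory (cost pool remaining) = $1,542.78
Check: goods available $2,952.05 = COGS $1,409.27 + ending $1,542.78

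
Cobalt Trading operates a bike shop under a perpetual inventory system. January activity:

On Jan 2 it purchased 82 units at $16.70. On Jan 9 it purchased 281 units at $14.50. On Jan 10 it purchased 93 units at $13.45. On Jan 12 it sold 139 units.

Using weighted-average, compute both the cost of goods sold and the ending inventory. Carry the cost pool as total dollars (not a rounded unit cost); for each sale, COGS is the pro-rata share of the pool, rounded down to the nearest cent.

COGS = $2,040.72; ending inventory = $4,654.03

After Jan 2: 82 on hand, pool $1,369.40 (≈ $16.7000 each)
After Jan 9: 363 on hand, pool $5,443.90 (≈ $14.9970 each)
After Jan 10: 456 on hand, pool $6,694.75 (≈ $14.6815 each)
Jan 12, sell 139: 139/456 × $6,694.75 → $2,040.72
Ending inventory (cost pool remaining) = $4,654.03
Check: goods available $6,694.75 = COGS $2,040.72 + ending $4,654.03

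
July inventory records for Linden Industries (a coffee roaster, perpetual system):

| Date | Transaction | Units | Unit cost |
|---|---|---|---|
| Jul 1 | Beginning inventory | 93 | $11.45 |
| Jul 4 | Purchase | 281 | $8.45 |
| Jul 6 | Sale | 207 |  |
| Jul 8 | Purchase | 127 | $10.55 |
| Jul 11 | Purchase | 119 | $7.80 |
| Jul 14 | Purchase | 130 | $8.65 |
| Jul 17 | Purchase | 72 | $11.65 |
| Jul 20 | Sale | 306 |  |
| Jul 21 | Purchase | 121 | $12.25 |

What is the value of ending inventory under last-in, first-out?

Jul 6, 207 sold [LIFO — newest first]: 207 @ $8.45 = $1,749.15
Jul 20, 306 sold [LIFO — newest first]: 72 @ $11.65 + 130 @ $8.65 + 104 @ $7.80 = $2,774.50
Total COGS = $1,749.15 + $2,774.50 = $4,523.65
Ending inventory: 93 @ $11.45 + 74 @ $8.45 + 127 @ $10.55 + 15 @ $7.80 + 121 @ $12.25 = $4,629.25
Check: goods available $9,152.90 = COGS $4,523.65 + ending $4,629.25

Ending inventory = $4,629.25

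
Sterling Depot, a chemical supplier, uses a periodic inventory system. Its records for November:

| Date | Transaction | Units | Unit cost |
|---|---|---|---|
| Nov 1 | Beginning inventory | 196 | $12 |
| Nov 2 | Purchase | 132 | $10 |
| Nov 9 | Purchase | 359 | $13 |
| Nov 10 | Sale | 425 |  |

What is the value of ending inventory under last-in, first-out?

Ending inventory = $3,012

Nov 10, 425 sold [LIFO — newest first]: 359 @ $13 + 66 @ $10 = $5,327
Ending inventory: 196 @ $12 + 66 @ $10 = $3,012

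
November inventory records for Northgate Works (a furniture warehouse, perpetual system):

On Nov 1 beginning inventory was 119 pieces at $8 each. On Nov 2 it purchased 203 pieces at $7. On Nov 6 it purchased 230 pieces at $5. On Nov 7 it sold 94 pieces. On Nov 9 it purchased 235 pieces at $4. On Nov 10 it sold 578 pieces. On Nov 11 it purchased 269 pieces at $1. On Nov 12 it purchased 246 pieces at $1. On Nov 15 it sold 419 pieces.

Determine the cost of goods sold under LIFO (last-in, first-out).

Nov 7, 94 sold [LIFO — newest first]: 94 @ $5 = $470
Nov 10, 578 sold [LIFO — newest first]: 235 @ $4 + 136 @ $5 + 203 @ $7 + 4 @ $8 = $3,073
Nov 15, 419 sold [LIFO — newest first]: 246 @ $1 + 173 @ $1 = $419
Total COGS = $470 + $3,073 + $419 = $3,962
Ending inventory: 115 @ $8 + 96 @ $1 = $1,016
Check: goods available $4,978 = COGS $3,962 + ending $1,016

COGS = $3,962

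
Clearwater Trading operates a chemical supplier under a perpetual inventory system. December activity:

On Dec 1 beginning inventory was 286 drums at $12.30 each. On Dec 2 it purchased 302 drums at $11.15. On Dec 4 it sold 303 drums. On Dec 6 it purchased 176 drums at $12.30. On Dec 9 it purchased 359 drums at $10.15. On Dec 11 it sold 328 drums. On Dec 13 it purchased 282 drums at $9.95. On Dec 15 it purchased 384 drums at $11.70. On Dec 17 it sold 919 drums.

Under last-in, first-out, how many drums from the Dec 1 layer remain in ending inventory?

Dec 4, 303 sold [LIFO — newest first]: 302 @ $11.15 + 1 @ $12.30 = $3,379.60
Dec 11, 328 sold [LIFO — newest first]: 328 @ $10.15 = $3,329.20
Dec 17, 919 sold [LIFO — newest first]: 384 @ $11.70 + 282 @ $9.95 + 31 @ $10.15 + 176 @ $12.30 + 46 @ $12.30 = $10,343.95
Total COGS = $3,379.60 + $3,329.20 + $10,343.95 = $17,052.75
Ending inventory: 239 @ $12.30 = $2,939.70

239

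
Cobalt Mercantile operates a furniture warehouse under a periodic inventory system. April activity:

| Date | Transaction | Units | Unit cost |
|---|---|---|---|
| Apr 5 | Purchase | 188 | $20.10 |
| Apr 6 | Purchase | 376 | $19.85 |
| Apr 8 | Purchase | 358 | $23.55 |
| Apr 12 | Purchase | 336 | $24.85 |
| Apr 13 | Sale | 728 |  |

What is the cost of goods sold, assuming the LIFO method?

Apr 13, 728 sold [LIFO — newest first]: 336 @ $24.85 + 358 @ $23.55 + 34 @ $19.85 = $17,455.40
Ending inventory: 188 @ $20.10 + 342 @ $19.85 = $10,567.50

COGS = $17,455.40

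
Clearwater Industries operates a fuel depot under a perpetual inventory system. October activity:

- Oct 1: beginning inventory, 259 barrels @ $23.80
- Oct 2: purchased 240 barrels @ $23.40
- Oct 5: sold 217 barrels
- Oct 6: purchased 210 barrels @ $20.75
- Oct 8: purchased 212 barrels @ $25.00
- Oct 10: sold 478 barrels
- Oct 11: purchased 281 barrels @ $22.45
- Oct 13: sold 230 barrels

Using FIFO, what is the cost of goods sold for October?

Oct 5, 217 sold [FIFO — oldest first]: 217 @ $23.80 = $5,164.60
Oct 10, 478 sold [FIFO — oldest first]: 42 @ $23.80 + 240 @ $23.40 + 196 @ $20.75 = $10,682.60
Oct 13, 230 sold [FIFO — oldest first]: 14 @ $20.75 + 212 @ $25.00 + 4 @ $22.45 = $5,680.30
Total COGS = $5,164.60 + $10,682.60 + $5,680.30 = $21,527.50
Ending inventory: 277 @ $22.45 = $6,218.65

COGS = $21,527.50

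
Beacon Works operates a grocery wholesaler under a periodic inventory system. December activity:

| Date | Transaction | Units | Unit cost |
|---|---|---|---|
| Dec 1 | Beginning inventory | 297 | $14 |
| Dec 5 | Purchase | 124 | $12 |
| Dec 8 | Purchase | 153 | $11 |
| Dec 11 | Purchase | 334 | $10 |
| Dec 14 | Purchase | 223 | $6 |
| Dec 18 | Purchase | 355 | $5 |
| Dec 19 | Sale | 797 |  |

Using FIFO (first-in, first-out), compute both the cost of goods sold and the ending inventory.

Dec 19, 797 sold [FIFO — oldest first]: 297 @ $14 + 124 @ $12 + 153 @ $11 + 223 @ $10 = $9,559
Ending inventory: 111 @ $10 + 223 @ $6 + 355 @ $5 = $4,223

COGS = $9,559; ending inventory = $4,223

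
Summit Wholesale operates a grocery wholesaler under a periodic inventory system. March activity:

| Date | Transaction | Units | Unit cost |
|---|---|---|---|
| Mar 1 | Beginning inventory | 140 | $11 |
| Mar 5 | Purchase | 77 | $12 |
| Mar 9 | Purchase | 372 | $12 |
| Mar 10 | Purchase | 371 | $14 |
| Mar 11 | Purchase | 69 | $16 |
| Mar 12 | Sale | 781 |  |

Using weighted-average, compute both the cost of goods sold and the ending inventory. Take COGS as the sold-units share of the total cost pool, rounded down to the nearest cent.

COGS = $10,038.39; ending inventory = $3,187.61

Mar 12, sell 781: 781/1029 × $13,226.00 → $10,038.39
Ending inventory (cost pool remaining) = $3,187.61
Check: goods available $13,226.00 = COGS $10,038.39 + ending $3,187.61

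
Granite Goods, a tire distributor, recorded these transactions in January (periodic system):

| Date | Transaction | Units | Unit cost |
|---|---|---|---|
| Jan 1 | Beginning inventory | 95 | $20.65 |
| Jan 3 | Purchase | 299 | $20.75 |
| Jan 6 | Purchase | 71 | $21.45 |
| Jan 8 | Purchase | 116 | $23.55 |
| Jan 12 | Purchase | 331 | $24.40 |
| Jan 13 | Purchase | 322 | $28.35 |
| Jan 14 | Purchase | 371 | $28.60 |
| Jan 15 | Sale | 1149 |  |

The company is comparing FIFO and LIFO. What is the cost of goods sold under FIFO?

FIFO COGS: 95 @ $20.65 + 299 @ $20.75 + 71 @ $21.45 + 116 @ $23.55 + 331 @ $24.40 + 237 @ $28.35 = $27,216.10
LIFO COGS: 371 @ $28.60 + 322 @ $28.35 + 331 @ $24.40 + 116 @ $23.55 + 9 @ $21.45 = $30,740.55

COGS = $27,216.10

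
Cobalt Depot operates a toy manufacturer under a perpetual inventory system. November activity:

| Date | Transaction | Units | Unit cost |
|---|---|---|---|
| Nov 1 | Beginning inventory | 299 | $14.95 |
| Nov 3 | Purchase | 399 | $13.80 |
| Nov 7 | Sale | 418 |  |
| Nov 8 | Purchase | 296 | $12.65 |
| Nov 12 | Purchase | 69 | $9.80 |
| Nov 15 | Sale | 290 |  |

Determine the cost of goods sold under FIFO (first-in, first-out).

Nov 7, 418 sold [FIFO — oldest first]: 299 @ $14.95 + 119 @ $13.80 = $6,112.25
Nov 15, 290 sold [FIFO — oldest first]: 280 @ $13.80 + 10 @ $12.65 = $3,990.50
Total COGS = $6,112.25 + $3,990.50 = $10,102.75
Ending inventory: 286 @ $12.65 + 69 @ $9.80 = $4,294.10
Check: goods available $14,396.85 = COGS $10,102.75 + ending $4,294.10

COGS = $10,102.75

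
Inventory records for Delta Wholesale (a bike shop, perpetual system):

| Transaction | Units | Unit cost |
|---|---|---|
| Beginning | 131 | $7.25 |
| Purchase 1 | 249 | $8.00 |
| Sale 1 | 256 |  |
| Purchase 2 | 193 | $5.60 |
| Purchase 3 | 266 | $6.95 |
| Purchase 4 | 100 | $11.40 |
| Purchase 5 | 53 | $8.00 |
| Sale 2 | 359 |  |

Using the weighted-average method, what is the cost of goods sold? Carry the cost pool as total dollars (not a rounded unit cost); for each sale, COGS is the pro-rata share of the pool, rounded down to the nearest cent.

After Beginning: 131 on hand, pool $949.75 (≈ $7.2500 each)
After Purchase 1: 380 on hand, pool $2,941.75 (≈ $7.7414 each)
Sale 1, sell 256: 256/380 × $2,941.75 → $1,981.81
After Purchase 2: 317 on hand, pool $2,040.74 (≈ $6.4377 each)
After Purchase 3: 583 on hand, pool $3,889.44 (≈ $6.6714 each)
After Purchase 4: 683 on hand, pool $5,029.44 (≈ $7.3637 each)
After Purchase 5: 736 on hand, pool $5,453.44 (≈ $7.4096 each)
Sale 2, sell 359: 359/736 × $5,453.44 → $2,660.03
Total COGS = $1,981.81 + $2,660.03 = $4,641.84
Ending inventory (cost pool remaining) = $2,793.41

COGS = $4,641.84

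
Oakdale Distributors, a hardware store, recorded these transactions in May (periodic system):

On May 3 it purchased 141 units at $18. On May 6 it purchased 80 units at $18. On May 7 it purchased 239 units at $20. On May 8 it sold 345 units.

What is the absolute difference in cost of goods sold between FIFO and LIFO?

FIFO COGS: 141 @ $18 + 80 @ $18 + 124 @ $20 = $6,458
LIFO COGS: 239 @ $20 + 80 @ $18 + 26 @ $18 = $6,688
Difference = |$6,458 − $6,688| = $230

$230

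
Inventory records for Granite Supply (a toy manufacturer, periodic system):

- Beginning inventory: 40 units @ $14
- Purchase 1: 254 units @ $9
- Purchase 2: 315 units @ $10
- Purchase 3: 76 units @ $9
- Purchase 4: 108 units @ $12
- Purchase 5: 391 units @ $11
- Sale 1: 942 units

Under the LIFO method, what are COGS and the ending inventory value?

COGS = $9,899; ending inventory = $2,378

Sale 1 (942) [LIFO — newest first]: 391 @ $11 + 108 @ $12 + 76 @ $9 + 315 @ $10 + 52 @ $9 = $9,899
Ending inventory: 40 @ $14 + 202 @ $9 = $2,378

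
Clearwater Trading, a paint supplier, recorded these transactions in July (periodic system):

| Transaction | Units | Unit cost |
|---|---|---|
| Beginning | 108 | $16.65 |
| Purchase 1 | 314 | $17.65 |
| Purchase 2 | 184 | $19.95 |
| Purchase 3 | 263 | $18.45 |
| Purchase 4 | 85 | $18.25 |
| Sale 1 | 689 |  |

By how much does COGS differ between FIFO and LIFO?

$303.00

FIFO COGS: 108 @ $16.65 + 314 @ $17.65 + 184 @ $19.95 + 83 @ $18.45 = $12,542.45
LIFO COGS: 85 @ $18.25 + 263 @ $18.45 + 184 @ $19.95 + 157 @ $17.65 = $12,845.45
Difference = |$12,542.45 − $12,845.45| = $303.00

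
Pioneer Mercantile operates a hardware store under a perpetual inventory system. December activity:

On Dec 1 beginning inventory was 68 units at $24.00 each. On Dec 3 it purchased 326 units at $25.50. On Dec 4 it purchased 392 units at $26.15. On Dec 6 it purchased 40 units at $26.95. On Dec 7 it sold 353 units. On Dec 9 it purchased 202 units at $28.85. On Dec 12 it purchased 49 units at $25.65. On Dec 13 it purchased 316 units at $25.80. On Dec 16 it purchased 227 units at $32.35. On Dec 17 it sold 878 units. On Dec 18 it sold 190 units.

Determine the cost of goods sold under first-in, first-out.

Dec 7, 353 sold [FIFO — oldest first]: 68 @ $24.00 + 285 @ $25.50 = $8,899.50
Dec 17, 878 sold [FIFO — oldest first]: 41 @ $25.50 + 392 @ $26.15 + 40 @ $26.95 + 202 @ $28.85 + 49 @ $25.65 + 154 @ $25.80 = $23,432.05
Dec 18, 190 sold [FIFO — oldest first]: 162 @ $25.80 + 28 @ $32.35 = $5,085.40
Total COGS = $8,899.50 + $23,432.05 + $5,085.40 = $37,416.95
Ending inventory: 199 @ $32.35 = $6,437.65
Check: goods available $43,854.60 = COGS $37,416.95 + ending $6,437.65

COGS = $37,416.95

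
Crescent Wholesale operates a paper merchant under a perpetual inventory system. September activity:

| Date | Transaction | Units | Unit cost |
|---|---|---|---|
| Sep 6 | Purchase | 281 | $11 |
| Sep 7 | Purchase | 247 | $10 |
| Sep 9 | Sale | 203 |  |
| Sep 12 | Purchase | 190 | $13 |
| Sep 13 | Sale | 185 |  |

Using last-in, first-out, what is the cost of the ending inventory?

Ending inventory = $3,596

Sep 9, 203 sold [LIFO — newest first]: 203 @ $10 = $2,030
Sep 13, 185 sold [LIFO — newest first]: 185 @ $13 = $2,405
Total COGS = $2,030 + $2,405 = $4,435
Ending inventory: 281 @ $11 + 44 @ $10 + 5 @ $13 = $3,596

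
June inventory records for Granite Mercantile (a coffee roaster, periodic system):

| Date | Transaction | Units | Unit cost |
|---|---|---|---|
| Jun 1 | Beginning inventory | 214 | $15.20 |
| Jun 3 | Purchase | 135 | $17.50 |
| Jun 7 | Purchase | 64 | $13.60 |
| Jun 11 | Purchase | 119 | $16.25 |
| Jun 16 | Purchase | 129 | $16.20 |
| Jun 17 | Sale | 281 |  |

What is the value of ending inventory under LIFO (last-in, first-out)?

Jun 17, 281 sold [LIFO — newest first]: 129 @ $16.20 + 119 @ $16.25 + 33 @ $13.60 = $4,472.35
Ending inventory: 214 @ $15.20 + 135 @ $17.50 + 31 @ $13.60 = $6,036.90
Check: goods available $10,509.25 = COGS $4,472.35 + ending $6,036.90

Ending inventory = $6,036.90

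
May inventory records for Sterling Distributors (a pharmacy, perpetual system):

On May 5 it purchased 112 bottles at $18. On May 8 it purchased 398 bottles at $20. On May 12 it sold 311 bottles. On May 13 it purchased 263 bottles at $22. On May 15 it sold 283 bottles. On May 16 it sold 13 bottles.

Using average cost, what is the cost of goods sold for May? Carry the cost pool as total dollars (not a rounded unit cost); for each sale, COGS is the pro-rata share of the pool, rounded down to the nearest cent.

COGS = $12,284.40

After May 5: 112 on hand, pool $2,016.00 (≈ $18.0000 each)
After May 8: 510 on hand, pool $9,976.00 (≈ $19.5608 each)
May 12, sell 311: 311/510 × $9,976.00 → $6,083.40
After May 13: 462 on hand, pool $9,678.60 (≈ $20.9494 each)
May 15, sell 283: 283/462 × $9,678.60 → $5,928.66
May 16, sell 13: 13/179 × $3,749.94 → $272.34
Total COGS = $6,083.40 + $5,928.66 + $272.34 = $12,284.40
Ending inventory (cost pool remaining) = $3,477.60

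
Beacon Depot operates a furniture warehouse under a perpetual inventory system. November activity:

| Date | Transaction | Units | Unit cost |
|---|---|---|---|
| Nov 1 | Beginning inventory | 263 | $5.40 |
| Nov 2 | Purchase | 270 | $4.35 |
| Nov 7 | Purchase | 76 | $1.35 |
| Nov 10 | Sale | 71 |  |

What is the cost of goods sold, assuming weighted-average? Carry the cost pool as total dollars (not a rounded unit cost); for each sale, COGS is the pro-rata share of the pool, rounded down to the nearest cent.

After Nov 1: 263 on hand, pool $1,420.20 (≈ $5.4000 each)
After Nov 2: 533 on hand, pool $2,594.70 (≈ $4.8681 each)
After Nov 7: 609 on hand, pool $2,697.30 (≈ $4.4291 each)
Nov 10, sell 71: 71/609 × $2,697.30 → $314.46
Ending inventory (cost pool remaining) = $2,382.84

COGS = $314.46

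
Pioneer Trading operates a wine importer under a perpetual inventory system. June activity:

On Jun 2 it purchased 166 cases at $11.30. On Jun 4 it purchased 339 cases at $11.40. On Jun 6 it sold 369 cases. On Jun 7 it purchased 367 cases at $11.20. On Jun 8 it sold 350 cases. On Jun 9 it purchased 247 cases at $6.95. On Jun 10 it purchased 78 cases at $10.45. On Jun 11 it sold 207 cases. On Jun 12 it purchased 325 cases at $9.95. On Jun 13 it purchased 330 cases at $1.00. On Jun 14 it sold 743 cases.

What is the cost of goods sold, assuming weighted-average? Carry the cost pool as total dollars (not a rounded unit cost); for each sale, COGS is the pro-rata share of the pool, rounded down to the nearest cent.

COGS = $14,765.58

After Jun 2: 166 on hand, pool $1,875.80 (≈ $11.3000 each)
After Jun 4: 505 on hand, pool $5,740.40 (≈ $11.3671 each)
Jun 6, sell 369: 369/505 × $5,740.40 → $4,194.47
After Jun 7: 503 on hand, pool $5,656.33 (≈ $11.2452 each)
Jun 8, sell 350: 350/503 × $5,656.33 → $3,935.81
After Jun 9: 400 on hand, pool $3,437.17 (≈ $8.5929 each)
After Jun 10: 478 on hand, pool $4,252.27 (≈ $8.8960 each)
Jun 11, sell 207: 207/478 × $4,252.27 → $1,841.46
After Jun 12: 596 on hand, pool $5,644.56 (≈ $9.4707 each)
After Jun 13: 926 on hand, pool $5,974.56 (≈ $6.4520 each)
Jun 14, sell 743: 743/926 × $5,974.56 → $4,793.84
Total COGS = $4,194.47 + $3,935.81 + $1,841.46 + $4,793.84 = $14,765.58
Ending inventory (cost pool remaining) = $1,180.72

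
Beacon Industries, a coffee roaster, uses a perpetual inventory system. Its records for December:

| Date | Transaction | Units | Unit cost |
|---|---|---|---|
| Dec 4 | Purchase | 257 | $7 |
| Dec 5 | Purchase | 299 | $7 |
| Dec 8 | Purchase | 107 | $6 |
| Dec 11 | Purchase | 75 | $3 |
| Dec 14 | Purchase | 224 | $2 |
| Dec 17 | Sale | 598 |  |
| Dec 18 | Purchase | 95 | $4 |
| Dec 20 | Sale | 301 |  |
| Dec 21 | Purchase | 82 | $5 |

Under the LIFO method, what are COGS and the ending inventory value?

Dec 17, 598 sold [LIFO — newest first]: 224 @ $2 + 75 @ $3 + 107 @ $6 + 192 @ $7 = $2,659
Dec 20, 301 sold [LIFO — newest first]: 95 @ $4 + 107 @ $7 + 99 @ $7 = $1,822
Total COGS = $2,659 + $1,822 = $4,481
Ending inventory: 158 @ $7 + 82 @ $5 = $1,516

COGS = $4,481; ending inventory = $1,516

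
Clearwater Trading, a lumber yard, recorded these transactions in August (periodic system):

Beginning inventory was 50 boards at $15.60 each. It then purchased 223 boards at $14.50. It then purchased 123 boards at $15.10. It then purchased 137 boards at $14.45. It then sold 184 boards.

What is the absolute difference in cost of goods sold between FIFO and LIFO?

FIFO COGS: 50 @ $15.60 + 134 @ $14.50 = $2,723.00
LIFO COGS: 137 @ $14.45 + 47 @ $15.10 = $2,689.35
Difference = |$2,723.00 − $2,689.35| = $33.65

$33.65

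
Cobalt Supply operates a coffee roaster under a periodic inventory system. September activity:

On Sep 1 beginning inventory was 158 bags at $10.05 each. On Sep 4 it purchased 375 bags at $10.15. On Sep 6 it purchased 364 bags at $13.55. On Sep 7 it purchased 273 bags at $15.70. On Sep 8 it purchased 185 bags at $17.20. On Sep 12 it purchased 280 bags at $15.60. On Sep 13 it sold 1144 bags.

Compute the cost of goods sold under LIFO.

Sep 13, 1144 sold [LIFO — newest first]: 280 @ $15.60 + 185 @ $17.20 + 273 @ $15.70 + 364 @ $13.55 + 42 @ $10.15 = $17,194.60
Ending inventory: 158 @ $10.05 + 333 @ $10.15 = $4,967.85

COGS = $17,194.60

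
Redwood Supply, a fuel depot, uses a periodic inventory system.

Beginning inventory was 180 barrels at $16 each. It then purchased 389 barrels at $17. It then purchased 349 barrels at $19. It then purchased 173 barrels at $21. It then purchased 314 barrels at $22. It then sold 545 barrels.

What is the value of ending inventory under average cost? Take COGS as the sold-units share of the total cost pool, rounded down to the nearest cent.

Ending inventory = $16,321.64

Sale 1, sell 545: 545/1405 × $26,665.00 → $10,343.36
Ending inventory (cost pool remaining) = $16,321.64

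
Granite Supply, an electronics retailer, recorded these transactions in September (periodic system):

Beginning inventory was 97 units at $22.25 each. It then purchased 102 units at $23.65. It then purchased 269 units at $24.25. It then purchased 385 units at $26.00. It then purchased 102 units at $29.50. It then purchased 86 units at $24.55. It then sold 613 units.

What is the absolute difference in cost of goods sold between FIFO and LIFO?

FIFO COGS: 97 @ $22.25 + 102 @ $23.65 + 269 @ $24.25 + 145 @ $26.00 = $14,863.80
LIFO COGS: 86 @ $24.55 + 102 @ $29.50 + 385 @ $26.00 + 40 @ $24.25 = $16,100.30
Difference = |$14,863.80 − $16,100.30| = $1,236.50

$1,236.50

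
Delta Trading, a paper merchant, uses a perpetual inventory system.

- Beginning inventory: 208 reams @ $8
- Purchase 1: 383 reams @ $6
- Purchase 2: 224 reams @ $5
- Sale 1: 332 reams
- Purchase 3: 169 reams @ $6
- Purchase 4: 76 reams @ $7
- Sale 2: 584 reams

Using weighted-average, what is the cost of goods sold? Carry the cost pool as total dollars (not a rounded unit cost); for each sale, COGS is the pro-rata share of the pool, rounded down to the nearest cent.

COGS = $5,726.45

After Beginning: 208 on hand, pool $1,664.00 (≈ $8.0000 each)
After Purchase 1: 591 on hand, pool $3,962.00 (≈ $6.7039 each)
After Purchase 2: 815 on hand, pool $5,082.00 (≈ $6.2356 each)
Sale 1, sell 332: 332/815 × $5,082.00 → $2,070.21
After Purchase 3: 652 on hand, pool $4,025.79 (≈ $6.1745 each)
After Purchase 4: 728 on hand, pool $4,557.79 (≈ $6.2607 each)
Sale 2, sell 584: 584/728 × $4,557.79 → $3,656.24
Total COGS = $2,070.21 + $3,656.24 = $5,726.45
Ending inventory (cost pool remaining) = $901.55
Check: goods available $6,628.00 = COGS $5,726.45 + ending $901.55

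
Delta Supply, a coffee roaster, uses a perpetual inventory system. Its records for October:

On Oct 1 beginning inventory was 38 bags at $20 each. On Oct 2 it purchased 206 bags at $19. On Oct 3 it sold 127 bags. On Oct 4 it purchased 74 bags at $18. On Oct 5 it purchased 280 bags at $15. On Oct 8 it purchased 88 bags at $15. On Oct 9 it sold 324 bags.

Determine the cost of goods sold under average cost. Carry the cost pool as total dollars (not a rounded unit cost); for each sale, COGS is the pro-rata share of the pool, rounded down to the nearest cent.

After Oct 1: 38 on hand, pool $760.00 (≈ $20.0000 each)
After Oct 2: 244 on hand, pool $4,674.00 (≈ $19.1557 each)
Oct 3, sell 127: 127/244 × $4,674.00 → $2,432.77
After Oct 4: 191 on hand, pool $3,573.23 (≈ $18.7080 each)
After Oct 5: 471 on hand, pool $7,773.23 (≈ $16.5037 each)
After Oct 8: 559 on hand, pool $9,093.23 (≈ $16.2670 each)
Oct 9, sell 324: 324/559 × $9,093.23 → $5,270.49
Total COGS = $2,432.77 + $5,270.49 = $7,703.26
Ending inventory (cost pool remaining) = $3,822.74

COGS = $7,703.26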